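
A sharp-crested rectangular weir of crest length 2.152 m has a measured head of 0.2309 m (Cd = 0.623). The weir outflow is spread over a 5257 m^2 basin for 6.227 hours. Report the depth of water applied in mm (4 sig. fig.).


Approach: apply the rectangular weir equation with a volume-to-depth conversion, Q = (2/3)*Cd*L*sqrt(2g)*H^1.5; d = Q*t/A * 1000.
Step 1 — weir discharge:
  Q = (2/3)*0.623*2.152*sqrt(2*9.81)*0.2309^1.5 = 0.439263 m^3/s
Step 2 — volume: V = 0.439263 * 6.227*3600 = 9847.04 m^3
Step 3 — depth: d = V/A * 1000 = 9847.04/5257 * 1000 = 1873 mm
Therefore the depth of water applied = 1873 mm.


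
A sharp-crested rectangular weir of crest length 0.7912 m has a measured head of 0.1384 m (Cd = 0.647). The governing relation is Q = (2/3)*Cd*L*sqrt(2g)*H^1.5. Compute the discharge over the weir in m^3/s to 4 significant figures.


Q = (2/3)*0.647*0.7912*sqrt(2*9.81)*0.1384^1.5 = 0.07783 m^3/s
Therefore the discharge over the weir = 0.07783 m^3/s.


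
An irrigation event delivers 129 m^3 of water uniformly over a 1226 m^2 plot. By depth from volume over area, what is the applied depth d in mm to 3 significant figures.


Approach: apply depth from volume over area, d = (V/A)*1000.
d = (129 / 1226) * 1000 = 105 mm
Therefore the applied depth d = 105 mm.


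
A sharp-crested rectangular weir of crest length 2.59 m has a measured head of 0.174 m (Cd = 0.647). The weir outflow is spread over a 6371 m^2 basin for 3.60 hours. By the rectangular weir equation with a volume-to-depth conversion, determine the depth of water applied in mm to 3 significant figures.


Approach: apply the rectangular weir equation with a volume-to-depth conversion, Q = (2/3)*Cd*L*sqrt(2g)*H^1.5; d = Q*t/A * 1000.
Step 1 — weir discharge:
  Q = (2/3)*0.647*2.59*sqrt(2*9.81)*0.174^1.5 = 0.35916 m^3/s
Step 2 — volume: V = 0.35916 * 3.60*3600 = 4654.7 m^3
Step 3 — depth: d = V/A * 1000 = 4654.7/6371 * 1000 = 731 mm
Therefore the depth of water applied = 731 mm.


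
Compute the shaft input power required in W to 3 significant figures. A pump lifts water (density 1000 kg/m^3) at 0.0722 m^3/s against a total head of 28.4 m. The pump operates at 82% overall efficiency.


Approach: apply hydraulic power then efficiency conversion, P = rho*g*Q*H; P_in = P/eta.
Step 1 — hydraulic power (P = rho*g*Q*H):
  P = 1000 * 9.81 * 0.0722 * 28.4 = 20115 W
Step 2 — input power: P_in = P/eta = 20115 / 0.82 = 24500 W
Therefore the shaft input power required = 24500 W.


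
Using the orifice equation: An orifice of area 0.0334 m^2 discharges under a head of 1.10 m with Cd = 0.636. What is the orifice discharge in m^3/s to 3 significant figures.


Approach: apply the orifice equation, Q = Cd*A*sqrt(2*g*h).
Q = 0.636 * 0.0334 * sqrt(2*9.81*1.10) = 0.0987 m^3/s
Therefore the orifice discharge = 0.0987 m^3/s.


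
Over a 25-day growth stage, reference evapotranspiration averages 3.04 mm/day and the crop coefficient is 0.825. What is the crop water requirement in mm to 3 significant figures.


Approach: apply the crop water requirement relation, CWR = ET0 * Kc * days.
CWR = 3.04 * 0.825 * 25 = 62.7 mm
Therefore the crop water requirement = 62.7 mm.


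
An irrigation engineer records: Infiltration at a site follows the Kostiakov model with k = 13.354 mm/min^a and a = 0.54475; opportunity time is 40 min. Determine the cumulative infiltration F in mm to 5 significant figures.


Approach: apply the Kostiakov infiltration equation, F = k*t^a.
F = 13.354 * 40^0.54475 = 99.617 mm
Therefore the cumulative infiltration F = 99.617 mm.


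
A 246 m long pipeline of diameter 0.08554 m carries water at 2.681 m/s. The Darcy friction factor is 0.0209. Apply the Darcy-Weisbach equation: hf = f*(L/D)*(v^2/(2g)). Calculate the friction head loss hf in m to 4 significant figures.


hf = 0.0209 * (246/0.08554) * (2.681^2 / (2*9.81))
hf = 22.02 m
Therefore the friction head loss hf = 22.02 m.


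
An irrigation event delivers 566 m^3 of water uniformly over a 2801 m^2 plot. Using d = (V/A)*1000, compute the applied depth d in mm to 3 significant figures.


d = (566 / 2801) * 1000 = 202 mm
Therefore the applied depth d = 202 mm.


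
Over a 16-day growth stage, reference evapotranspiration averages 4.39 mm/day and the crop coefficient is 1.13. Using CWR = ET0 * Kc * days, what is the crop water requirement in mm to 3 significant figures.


CWR = 4.39 * 1.13 * 16 = 79.4 mm
Therefore the crop water requirement = 79.4 mm.


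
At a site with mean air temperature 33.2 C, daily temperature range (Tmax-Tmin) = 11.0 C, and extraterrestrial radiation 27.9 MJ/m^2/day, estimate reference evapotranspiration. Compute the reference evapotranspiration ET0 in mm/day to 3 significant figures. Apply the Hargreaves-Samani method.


Approach: apply the Hargreaves-Samani method, ET0 = 0.0023*(Tmean+17.8)*sqrt(Tmax-Tmin)*0.408*Ra.
ET0 = 0.0023*(33.2+17.8)*sqrt(11.0)*0.408*27.9 = 4.43 mm/day
Therefore the reference evapotranspiration ET0 = 4.43 mm/day.


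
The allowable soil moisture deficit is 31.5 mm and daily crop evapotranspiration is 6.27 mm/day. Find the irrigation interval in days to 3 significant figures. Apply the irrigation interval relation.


Approach: apply the irrigation interval relation, interval = SMD / ETc.
interval = 31.5 / 6.27 = 5.02 days
Therefore the irrigation interval = 5.02 days.


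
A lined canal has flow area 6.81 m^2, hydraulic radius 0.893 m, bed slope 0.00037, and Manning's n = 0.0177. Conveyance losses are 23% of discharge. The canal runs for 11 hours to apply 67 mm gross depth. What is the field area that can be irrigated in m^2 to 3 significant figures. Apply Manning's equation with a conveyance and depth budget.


Approach: apply Manning's equation with a conveyance and depth budget, Q = (1/n)*A*R^(2/3)*S^(1/2); Q_field = Q*(1-loss); Area = Q_field*t/(d/1000).
Step 1 — canal discharge (Manning's equation):
  Q = (1/0.0177) * 6.81 * 0.893^(2/3) * 0.00037^(1/2) = 6.8629 m^3/s
Step 2 — delivered flow: Q_field = 6.8629*(1 - 23/100) = 5.2844 m^3/s
Step 3 — volume delivered: V = 5.2844 * 11*3600 = 209260 m^3
Step 4 — area served: A = V / (depth/1000) = 209260 / 0.067 = 3120000 m^2
Therefore the field area that can be irrigated = 3120000 m^2.


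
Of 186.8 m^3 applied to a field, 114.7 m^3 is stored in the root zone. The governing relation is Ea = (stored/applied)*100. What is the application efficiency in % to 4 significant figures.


Ea = (114.7/186.8)*100 = 61.40 %
Therefore the application efficiency = 61.40 %.


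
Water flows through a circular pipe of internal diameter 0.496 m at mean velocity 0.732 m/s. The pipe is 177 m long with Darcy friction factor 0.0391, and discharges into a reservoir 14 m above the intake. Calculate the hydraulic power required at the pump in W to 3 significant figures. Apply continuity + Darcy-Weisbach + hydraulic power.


Approach: apply continuity + Darcy-Weisbach + hydraulic power, Q = A*v; hf = f*(L/D)*(v^2/(2g)); H = static + hf; P = rho*g*Q*H.
Step 1 — flow rate (continuity, Q = A*v):
  A = pi*(0.496/2)^2 = 0.19322 m^2
  Q = 0.19322 * 0.732 = 0.14144 m^3/s
Step 2 — friction head loss (Darcy-Weisbach):
  hf = 0.0391 * (177/0.496) * (0.732^2 / (2*9.81))
  hf = 0.38106 m
Step 3 — total head: H = 14 + 0.38106 = 14.381 m
Step 4 — hydraulic power (P = rho*g*Q*H):
  P = 1000 * 9.81 * 0.14144 * 14.381 = 20000 W
Therefore the hydraulic power required at the pump = 20000 W.


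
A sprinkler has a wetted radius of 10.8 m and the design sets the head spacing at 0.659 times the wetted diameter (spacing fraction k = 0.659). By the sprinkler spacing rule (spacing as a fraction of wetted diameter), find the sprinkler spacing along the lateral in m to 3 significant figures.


Approach: apply the sprinkler spacing rule (spacing as a fraction of wetted diameter), S = k*(2*R).
S = 0.659 * (2 * 10.8) = 14.2 m
Therefore the sprinkler spacing along the lateral = 14.2 m.


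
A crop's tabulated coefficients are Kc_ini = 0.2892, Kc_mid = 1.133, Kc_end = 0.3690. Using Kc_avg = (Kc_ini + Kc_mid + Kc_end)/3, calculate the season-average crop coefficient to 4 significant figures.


Kc_avg = (0.2892 + 1.133 + 0.3690)/3 = 0.5971
Therefore the season-average crop coefficient = 0.5971.


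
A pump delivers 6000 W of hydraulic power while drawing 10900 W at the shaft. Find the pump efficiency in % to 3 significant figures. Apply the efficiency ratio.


Approach: apply the efficiency ratio, eta = (P_out/P_in)*100.
eta = (6000 / 10900) * 100 = 55.0 %
Therefore the pump efficiency = 55.0 %.


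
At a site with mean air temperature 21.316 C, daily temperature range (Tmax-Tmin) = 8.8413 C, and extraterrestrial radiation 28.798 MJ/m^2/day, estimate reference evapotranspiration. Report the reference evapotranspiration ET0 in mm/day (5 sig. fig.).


Approach: apply the Hargreaves-Samani method, ET0 = 0.0023*(Tmean+17.8)*sqrt(Tmax-Tmin)*0.408*Ra.
ET0 = 0.0023*(21.316+17.8)*sqrt(8.8413)*0.408*28.798 = 3.1431 mm/day
Therefore the reference evapotranspiration ET0 = 3.1431 mm/day.


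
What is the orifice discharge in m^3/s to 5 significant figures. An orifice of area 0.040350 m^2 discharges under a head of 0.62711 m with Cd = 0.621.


Approach: apply the orifice equation, Q = Cd*A*sqrt(2*g*h).
Q = 0.621 * 0.040350 * sqrt(2*9.81*0.62711) = 0.087893 m^3/s
Therefore the orifice discharge = 0.087893 m^3/s.


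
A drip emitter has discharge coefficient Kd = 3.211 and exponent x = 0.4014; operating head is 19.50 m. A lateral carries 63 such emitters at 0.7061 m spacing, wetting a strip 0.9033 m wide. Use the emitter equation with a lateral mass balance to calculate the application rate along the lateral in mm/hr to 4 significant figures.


Approach: apply the emitter equation with a lateral mass balance, q = Kd*h^x; Q = n*q; rate = Q/(n*spacing*width).
Step 1 — single emitter flow (q = Kd*h^x):
  q = 3.211 * 19.50^0.4014 = 10.5794 L/hr
Step 2 — total lateral flow: Q = 63 * 10.5794 = 666.501 L/hr
Step 3 — wetted area: A = 63 * 0.7061 * 0.9033 = 40.1827 m^2
Step 4 — application rate: Q/A = 666.501/40.1827 = 16.59 mm/hr
Therefore the application rate along the lateral = 16.59 mm/hr.


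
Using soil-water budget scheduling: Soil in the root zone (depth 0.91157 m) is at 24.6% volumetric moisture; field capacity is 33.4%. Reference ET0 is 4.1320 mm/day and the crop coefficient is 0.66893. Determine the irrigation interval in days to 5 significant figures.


Approach: apply soil-water budget scheduling, SMD = (FC-theta)/100*depth*1000; ETc = ET0*Kc; interval = SMD/ETc.
Step 1 — soil moisture deficit:
  SMD = (33.4 - 24.6)/100 * 0.91157 * 1000 = 80.21816 mm
Step 2 — daily crop ET (ETc = ET0*Kc):
  ETc = 4.1320 * 0.66893 = 2.764019 mm/day
Step 3 — irrigation interval (SMD/ETc):
  interval = 80.21816 / 2.764019 = 29.022 days
Therefore the irrigation interval = 29.022 days.


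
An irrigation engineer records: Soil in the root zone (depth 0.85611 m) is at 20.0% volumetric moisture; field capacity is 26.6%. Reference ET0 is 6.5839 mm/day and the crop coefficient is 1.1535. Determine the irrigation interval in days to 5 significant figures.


Approach: apply soil-water budget scheduling, SMD = (FC-theta)/100*depth*1000; ETc = ET0*Kc; interval = SMD/ETc.
Step 1 — soil moisture deficit:
  SMD = (26.6 - 20.0)/100 * 0.85611 * 1000 = 56.50326 mm
Step 2 — daily crop ET (ETc = ET0*Kc):
  ETc = 6.5839 * 1.1535 = 7.594529 mm/day
Step 3 — irrigation interval (SMD/ETc):
  interval = 56.50326 / 7.594529 = 7.4400 days
Therefore the irrigation interval = 7.4400 days.


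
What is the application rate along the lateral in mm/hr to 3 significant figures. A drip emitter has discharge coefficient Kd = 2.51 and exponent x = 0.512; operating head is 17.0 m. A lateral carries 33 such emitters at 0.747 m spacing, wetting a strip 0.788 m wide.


Approach: apply the emitter equation with a lateral mass balance, q = Kd*h^x; Q = n*q; rate = Q/(n*spacing*width).
Step 1 — single emitter flow (q = Kd*h^x):
  q = 2.51 * 17.0^0.512 = 10.707 L/hr
Step 2 — total lateral flow: Q = 33 * 10.707 = 353.33 L/hr
Step 3 — wetted area: A = 33 * 0.747 * 0.788 = 19.425 m^2
Step 4 — application rate: Q/A = 353.33/19.425 = 18.2 mm/hr
Therefore the application rate along the lateral = 18.2 mm/hr.


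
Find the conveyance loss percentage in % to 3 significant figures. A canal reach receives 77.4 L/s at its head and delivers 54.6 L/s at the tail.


Approach: apply the conveyance loss ratio, loss% = ((Q_head - Q_tail)/Q_head)*100.
loss = ((77.4 - 54.6)/77.4)*100 = 29.5 %
Therefore the conveyance loss percentage = 29.5 %.


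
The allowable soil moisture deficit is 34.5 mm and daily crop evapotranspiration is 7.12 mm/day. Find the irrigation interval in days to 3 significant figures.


Approach: apply the irrigation interval relation, interval = SMD / ETc.
interval = 34.5 / 7.12 = 4.85 days
Therefore the irrigation interval = 4.85 days.


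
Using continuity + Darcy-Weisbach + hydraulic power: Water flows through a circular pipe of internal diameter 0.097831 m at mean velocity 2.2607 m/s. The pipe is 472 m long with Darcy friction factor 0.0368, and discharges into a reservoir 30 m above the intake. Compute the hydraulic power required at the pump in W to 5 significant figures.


Approach: apply continuity + Darcy-Weisbach + hydraulic power, Q = A*v; hf = f*(L/D)*(v^2/(2g)); H = static + hf; P = rho*g*Q*H.
Step 1 — flow rate (continuity, Q = A*v):
  A = pi*(0.097831/2)^2 = 0.007516971 m^2
  Q = 0.007516971 * 2.2607 = 0.01699362 m^3/s
Step 2 — friction head loss (Darcy-Weisbach):
  hf = 0.0368 * (472/0.097831) * (2.2607^2 / (2*9.81))
  hf = 46.24877 m
Step 3 — total head: H = 30 + 46.24877 = 76.24877 m
Step 4 — hydraulic power (P = rho*g*Q*H):
  P = 1000 * 9.81 * 0.01699362 * 76.24877 = 12711 W
Therefore the hydraulic power required at the pump = 12711 W.


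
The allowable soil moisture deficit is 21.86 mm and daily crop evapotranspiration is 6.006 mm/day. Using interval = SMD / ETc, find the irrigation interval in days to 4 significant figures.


interval = 21.86 / 6.006 = 3.640 days
Therefore the irrigation interval = 3.640 days.


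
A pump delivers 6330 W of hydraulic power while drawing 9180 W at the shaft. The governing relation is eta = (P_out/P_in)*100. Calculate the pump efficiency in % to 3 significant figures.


eta = (6330 / 9180) * 100 = 69.0 %
Therefore the pump efficiency = 69.0 %.


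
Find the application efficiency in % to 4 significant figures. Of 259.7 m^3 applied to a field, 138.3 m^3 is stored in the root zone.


Approach: apply the application efficiency ratio, Ea = (stored/applied)*100.
Ea = (138.3/259.7)*100 = 53.25 %
Therefore the application efficiency = 53.25 %.


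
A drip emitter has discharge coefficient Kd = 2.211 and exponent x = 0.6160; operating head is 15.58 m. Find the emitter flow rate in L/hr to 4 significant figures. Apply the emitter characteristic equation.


Approach: apply the emitter characteristic equation, q = Kd * h^x.
q = 2.211 * 15.58^0.6160 = 12.00 L/hr
Therefore the emitter flow rate = 12.00 L/hr.


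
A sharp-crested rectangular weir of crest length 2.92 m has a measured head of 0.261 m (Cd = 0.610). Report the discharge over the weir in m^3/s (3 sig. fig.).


Approach: apply the rectangular weir equation, Q = (2/3)*Cd*L*sqrt(2g)*H^1.5.
Q = (2/3)*0.610*2.92*sqrt(2*9.81)*0.261^1.5 = 0.701 m^3/s
Therefore the discharge over the weir = 0.701 m^3/s.


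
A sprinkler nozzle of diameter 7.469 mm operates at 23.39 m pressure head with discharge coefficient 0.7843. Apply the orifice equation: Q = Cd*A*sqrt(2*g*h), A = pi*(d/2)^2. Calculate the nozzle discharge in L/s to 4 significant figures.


A = pi*(7.469e-3/2)^2 = 4.38142e-05 m^2
Q = 0.7843 * 4.38142e-05 * sqrt(2*9.81*23.39) * 1000 = 0.7361 L/s
Therefore the nozzle discharge = 0.7361 L/s.


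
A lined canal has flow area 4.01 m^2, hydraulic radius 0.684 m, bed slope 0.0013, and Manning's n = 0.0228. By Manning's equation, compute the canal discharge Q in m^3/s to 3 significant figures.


Approach: apply Manning's equation, Q = (1/n)*A*R^(2/3)*S^(1/2).
Q = (1/0.0228) * 4.01 * 0.684^(2/3) * 0.0013^(1/2) = 4.92 m^3/s
Therefore the canal discharge Q = 4.92 m^3/s.


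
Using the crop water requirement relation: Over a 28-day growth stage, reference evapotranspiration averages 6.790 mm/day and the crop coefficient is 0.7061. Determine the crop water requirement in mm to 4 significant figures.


Approach: apply the crop water requirement relation, CWR = ET0 * Kc * days.
CWR = 6.790 * 0.7061 * 28 = 134.2 mm
Therefore the crop water requirement = 134.2 mm.


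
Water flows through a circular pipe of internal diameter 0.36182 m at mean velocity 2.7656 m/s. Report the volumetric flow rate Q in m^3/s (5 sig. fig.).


Approach: apply the continuity equation for pipe flow, Q = A * v with A = pi*(D/2)^2.
A = pi*(0.36182/2)^2 = 0.1028194 m^2
Q = 0.1028194 * 2.7656 = 0.28436 m^3/s
Therefore the volumetric flow rate Q = 0.28436 m^3/s.


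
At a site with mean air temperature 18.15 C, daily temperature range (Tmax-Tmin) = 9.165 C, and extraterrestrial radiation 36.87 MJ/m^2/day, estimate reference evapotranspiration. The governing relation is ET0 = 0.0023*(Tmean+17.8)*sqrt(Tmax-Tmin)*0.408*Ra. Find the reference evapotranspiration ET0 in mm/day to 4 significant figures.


ET0 = 0.0023*(18.15+17.8)*sqrt(9.165)*0.408*36.87 = 3.766 mm/day
Therefore the reference evapotranspiration ET0 = 3.766 mm/day.


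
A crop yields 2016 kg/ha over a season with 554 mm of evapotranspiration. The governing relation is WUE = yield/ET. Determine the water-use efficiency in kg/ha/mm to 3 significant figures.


WUE = 2016 / 554 = 3.64 kg/ha/mm
Therefore the water-use efficiency = 3.64 kg/ha/mm.


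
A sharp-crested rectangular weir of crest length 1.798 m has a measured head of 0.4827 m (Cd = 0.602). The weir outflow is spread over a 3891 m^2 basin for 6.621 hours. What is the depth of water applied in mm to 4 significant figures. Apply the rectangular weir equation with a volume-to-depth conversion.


Approach: apply the rectangular weir equation with a volume-to-depth conversion, Q = (2/3)*Cd*L*sqrt(2g)*H^1.5; d = Q*t/A * 1000.
Step 1 — weir discharge:
  Q = (2/3)*0.602*1.798*sqrt(2*9.81)*0.4827^1.5 = 1.07192 m^3/s
Step 2 — volume: V = 1.07192 * 6.621*3600 = 25549.7 m^3
Step 3 — depth: d = V/A * 1000 = 25549.7/3891 * 1000 = 6566 mm
Therefore the depth of water applied = 6566 mm.


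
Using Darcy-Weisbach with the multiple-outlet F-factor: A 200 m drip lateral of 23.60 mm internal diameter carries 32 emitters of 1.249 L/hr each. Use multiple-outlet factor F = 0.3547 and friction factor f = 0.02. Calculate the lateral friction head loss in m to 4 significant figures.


Approach: apply Darcy-Weisbach with the multiple-outlet F-factor, Q = n*q/(3600*1000) m^3/s; v = Q/A; hf = F*f*(L/D)*(v^2/(2g)).
Q = 32*1.249/(3600*1000) = 1.11022e-05 m^3/s
A = pi*(23.60e-3/2)^2 = 4.37435e-04 m^2, so v = Q/A = 0.0253803 m/s
hf = 0.3547*0.02*(200/0.02360)*(0.0253803^2/(2*9.81)) = 0.001974 m
Therefore the lateral friction head loss = 0.001974 m.


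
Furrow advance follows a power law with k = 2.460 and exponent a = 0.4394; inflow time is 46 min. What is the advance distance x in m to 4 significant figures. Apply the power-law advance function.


Approach: apply the power-law advance function, x = k*t^a.
x = 2.460 * 46^0.4394 = 13.23 m
Therefore the advance distance x = 13.23 m.


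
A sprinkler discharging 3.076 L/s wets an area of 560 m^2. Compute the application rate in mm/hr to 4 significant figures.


Approach: apply the application rate relation, rate = (Q/A)*3600.
rate = (3.076 / 560) * 3600 = 19.77 mm/hr
Therefore the application rate = 19.77 mm/hr.


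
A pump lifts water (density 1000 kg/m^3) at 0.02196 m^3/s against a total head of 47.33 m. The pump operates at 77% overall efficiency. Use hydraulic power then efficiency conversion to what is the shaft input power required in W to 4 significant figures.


Approach: apply hydraulic power then efficiency conversion, P = rho*g*Q*H; P_in = P/eta.
Step 1 — hydraulic power (P = rho*g*Q*H):
  P = 1000 * 9.81 * 0.02196 * 47.33 = 10196.2 W
Step 2 — input power: P_in = P/eta = 10196.2 / 0.77 = 13240 W
Therefore the shaft input power required = 13240 W.


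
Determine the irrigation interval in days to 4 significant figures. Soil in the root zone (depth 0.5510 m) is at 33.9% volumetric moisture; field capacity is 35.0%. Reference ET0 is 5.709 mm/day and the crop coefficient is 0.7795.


Approach: apply soil-water budget scheduling, SMD = (FC-theta)/100*depth*1000; ETc = ET0*Kc; interval = SMD/ETc.
Step 1 — soil moisture deficit:
  SMD = (35.0 - 33.9)/100 * 0.5510 * 1000 = 6.06100 mm
Step 2 — daily crop ET (ETc = ET0*Kc):
  ETc = 5.709 * 0.7795 = 4.45017 mm/day
Step 3 — irrigation interval (SMD/ETc):
  interval = 6.06100 / 4.45017 = 1.362 days
Therefore the irrigation interval = 1.362 days.


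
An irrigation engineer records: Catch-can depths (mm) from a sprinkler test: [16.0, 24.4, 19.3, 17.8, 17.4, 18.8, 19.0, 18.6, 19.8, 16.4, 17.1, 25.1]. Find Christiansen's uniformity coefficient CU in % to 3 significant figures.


Approach: apply Christiansen's uniformity coefficient, CU = (1 - mean_abs_deviation/mean)*100.
mean = 19.142 mm
mean |d_i - mean| = 2.0056 mm
CU = (1 - 2.0056/19.142)*100 = 89.5 %
Therefore Christiansen's uniformity coefficient CU = 89.5 %.


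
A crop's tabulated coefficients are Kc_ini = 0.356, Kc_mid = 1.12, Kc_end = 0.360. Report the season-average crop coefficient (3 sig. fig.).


Approach: apply a simple seasonal average, Kc_avg = (Kc_ini + Kc_mid + Kc_end)/3.
Kc_avg = (0.356 + 1.12 + 0.360)/3 = 0.612
Therefore the season-average crop coefficient = 0.612.


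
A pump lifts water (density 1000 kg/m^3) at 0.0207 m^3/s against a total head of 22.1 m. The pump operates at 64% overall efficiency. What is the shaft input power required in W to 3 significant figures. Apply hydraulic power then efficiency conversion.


Approach: apply hydraulic power then efficiency conversion, P = rho*g*Q*H; P_in = P/eta.
Step 1 — hydraulic power (P = rho*g*Q*H):
  P = 1000 * 9.81 * 0.0207 * 22.1 = 4487.8 W
Step 2 — input power: P_in = P/eta = 4487.8 / 0.64 = 7010 W
Therefore the shaft input power required = 7010 W.


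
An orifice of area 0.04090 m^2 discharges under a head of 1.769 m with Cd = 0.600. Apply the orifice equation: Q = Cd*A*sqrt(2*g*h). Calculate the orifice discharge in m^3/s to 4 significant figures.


Q = 0.600 * 0.04090 * sqrt(2*9.81*1.769) = 0.1446 m^3/s
Therefore the orifice discharge = 0.1446 m^3/s.


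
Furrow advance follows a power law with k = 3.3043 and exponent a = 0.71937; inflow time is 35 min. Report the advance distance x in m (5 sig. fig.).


Approach: apply the power-law advance function, x = k*t^a.
x = 3.3043 * 35^0.71937 = 42.642 m
Therefore the advance distance x = 42.642 m.


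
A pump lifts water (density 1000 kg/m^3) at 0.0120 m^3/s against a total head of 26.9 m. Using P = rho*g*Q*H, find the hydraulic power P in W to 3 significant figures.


P = 1000 * 9.81 * 0.0120 * 26.9 = 3170 W
Therefore the hydraulic power P = 3170 W.


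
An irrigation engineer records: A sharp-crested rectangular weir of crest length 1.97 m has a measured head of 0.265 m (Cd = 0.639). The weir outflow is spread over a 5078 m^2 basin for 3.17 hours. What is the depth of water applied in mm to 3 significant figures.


Approach: apply the rectangular weir equation with a volume-to-depth conversion, Q = (2/3)*Cd*L*sqrt(2g)*H^1.5; d = Q*t/A * 1000.
Step 1 — weir discharge:
  Q = (2/3)*0.639*1.97*sqrt(2*9.81)*0.265^1.5 = 0.50710 m^3/s
Step 2 — volume: V = 0.50710 * 3.17*3600 = 5787.0 m^3
Step 3 — depth: d = V/A * 1000 = 5787.0/5078 * 1000 = 1140 mm
Therefore the depth of water applied = 1140 mm.


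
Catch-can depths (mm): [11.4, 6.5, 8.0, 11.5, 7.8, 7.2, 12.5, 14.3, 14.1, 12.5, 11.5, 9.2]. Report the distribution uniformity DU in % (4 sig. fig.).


Approach: apply the low-quarter distribution uniformity, DU = (mean of lowest quarter of readings / overall mean)*100.
sorted lowest 3 of 12: [6.5, 7.2, 7.8] -> mean = 7.16667 mm
overall mean = 10.5417 mm
DU = (7.16667/10.5417)*100 = 67.98 %
Therefore the distribution uniformity DU = 67.98 %.


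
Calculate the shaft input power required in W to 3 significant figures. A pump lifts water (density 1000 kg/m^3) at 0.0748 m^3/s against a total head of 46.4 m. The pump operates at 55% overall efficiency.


Approach: apply hydraulic power then efficiency conversion, P = rho*g*Q*H; P_in = P/eta.
Step 1 — hydraulic power (P = rho*g*Q*H):
  P = 1000 * 9.81 * 0.0748 * 46.4 = 34048 W
Step 2 — input power: P_in = P/eta = 34048 / 0.55 = 61900 W
Therefore the shaft input power required = 61900 W.


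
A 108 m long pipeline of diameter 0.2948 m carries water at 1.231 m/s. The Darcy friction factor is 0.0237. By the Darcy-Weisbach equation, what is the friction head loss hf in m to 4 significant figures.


Approach: apply the Darcy-Weisbach equation, hf = f*(L/D)*(v^2/(2g)).
hf = 0.0237 * (108/0.2948) * (1.231^2 / (2*9.81))
hf = 0.6706 m
Therefore the friction head loss hf = 0.6706 m.


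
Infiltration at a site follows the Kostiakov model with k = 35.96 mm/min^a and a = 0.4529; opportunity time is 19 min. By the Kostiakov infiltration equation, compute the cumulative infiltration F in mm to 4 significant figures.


Approach: apply the Kostiakov infiltration equation, F = k*t^a.
F = 35.96 * 19^0.4529 = 136.4 mm
Therefore the cumulative infiltration F = 136.4 mm.


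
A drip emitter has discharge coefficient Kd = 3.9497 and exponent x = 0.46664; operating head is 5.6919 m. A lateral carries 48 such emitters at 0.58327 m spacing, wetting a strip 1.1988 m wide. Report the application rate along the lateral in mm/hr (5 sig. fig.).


Approach: apply the emitter equation with a lateral mass balance, q = Kd*h^x; Q = n*q; rate = Q/(n*spacing*width).
Step 1 — single emitter flow (q = Kd*h^x):
  q = 3.9497 * 5.6919^0.46664 = 8.891957 L/hr
Step 2 — total lateral flow: Q = 48 * 8.891957 = 426.8139 L/hr
Step 3 — wetted area: A = 48 * 0.58327 * 1.1988 = 33.56276 m^2
Step 4 — application rate: Q/A = 426.8139/33.56276 = 12.717 mm/hr
Therefore the application rate along the lateral = 12.717 mm/hr.


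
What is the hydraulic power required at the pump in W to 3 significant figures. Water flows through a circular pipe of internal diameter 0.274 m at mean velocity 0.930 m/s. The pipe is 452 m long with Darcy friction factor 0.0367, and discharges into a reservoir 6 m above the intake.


Approach: apply continuity + Darcy-Weisbach + hydraulic power, Q = A*v; hf = f*(L/D)*(v^2/(2g)); H = static + hf; P = rho*g*Q*H.
Step 1 — flow rate (continuity, Q = A*v):
  A = pi*(0.274/2)^2 = 0.058965 m^2
  Q = 0.058965 * 0.930 = 0.054837 m^3/s
Step 2 — friction head loss (Darcy-Weisbach):
  hf = 0.0367 * (452/0.274) * (0.930^2 / (2*9.81))
  hf = 2.6688 m
Step 3 — total head: H = 6 + 2.6688 = 8.6688 m
Step 4 — hydraulic power (P = rho*g*Q*H):
  P = 1000 * 9.81 * 0.054837 * 8.6688 = 4660 W
Therefore the hydraulic power required at the pump = 4660 W.


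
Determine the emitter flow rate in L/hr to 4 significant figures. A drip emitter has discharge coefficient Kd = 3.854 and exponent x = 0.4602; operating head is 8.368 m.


Approach: apply the emitter characteristic equation, q = Kd * h^x.
q = 3.854 * 8.368^0.4602 = 10.24 L/hr
Therefore the emitter flow rate = 10.24 L/hr.


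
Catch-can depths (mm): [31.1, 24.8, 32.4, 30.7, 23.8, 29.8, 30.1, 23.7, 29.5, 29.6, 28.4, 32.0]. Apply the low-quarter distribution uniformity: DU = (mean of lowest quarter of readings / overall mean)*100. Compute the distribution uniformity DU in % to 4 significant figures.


sorted lowest 3 of 12: [23.7, 23.8, 24.8] -> mean = 24.1000 mm
overall mean = 28.8250 mm
DU = (24.1000/28.8250)*100 = 83.61 %
Therefore the distribution uniformity DU = 83.61 %.


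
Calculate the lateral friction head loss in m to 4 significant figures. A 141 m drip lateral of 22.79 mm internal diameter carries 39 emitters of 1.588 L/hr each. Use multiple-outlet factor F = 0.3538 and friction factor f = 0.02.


Approach: apply Darcy-Weisbach with the multiple-outlet F-factor, Q = n*q/(3600*1000) m^3/s; v = Q/A; hf = F*f*(L/D)*(v^2/(2g)).
Q = 39*1.588/(3600*1000) = 1.72033e-05 m^3/s
A = pi*(22.79e-3/2)^2 = 4.07923e-04 m^2, so v = Q/A = 0.0421730 m/s
hf = 0.3538*0.02*(141/0.02279)*(0.0421730^2/(2*9.81)) = 0.003969 m
Therefore the lateral friction head loss = 0.003969 m.


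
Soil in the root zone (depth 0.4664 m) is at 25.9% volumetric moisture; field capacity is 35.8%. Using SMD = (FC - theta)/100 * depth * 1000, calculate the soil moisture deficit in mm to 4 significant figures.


SMD = (35.8 - 25.9)/100 * 0.4664 * 1000 = 46.17 mm
Therefore the soil moisture deficit = 46.17 mm.


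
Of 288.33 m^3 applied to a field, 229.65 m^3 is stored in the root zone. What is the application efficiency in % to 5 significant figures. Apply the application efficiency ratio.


Approach: apply the application efficiency ratio, Ea = (stored/applied)*100.
Ea = (229.65/288.33)*100 = 79.648 %
Therefore the application efficiency = 79.648 %.


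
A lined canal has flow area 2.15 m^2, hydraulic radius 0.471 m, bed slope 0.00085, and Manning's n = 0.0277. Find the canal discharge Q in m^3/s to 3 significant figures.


Approach: apply Manning's equation, Q = (1/n)*A*R^(2/3)*S^(1/2).
Q = (1/0.0277) * 2.15 * 0.471^(2/3) * 0.00085^(1/2) = 1.37 m^3/s
Therefore the canal discharge Q = 1.37 m^3/s.


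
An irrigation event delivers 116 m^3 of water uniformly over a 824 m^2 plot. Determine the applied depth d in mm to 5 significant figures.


Approach: apply depth from volume over area, d = (V/A)*1000.
d = (116 / 824) * 1000 = 140.78 mm
Therefore the applied depth d = 140.78 mm.


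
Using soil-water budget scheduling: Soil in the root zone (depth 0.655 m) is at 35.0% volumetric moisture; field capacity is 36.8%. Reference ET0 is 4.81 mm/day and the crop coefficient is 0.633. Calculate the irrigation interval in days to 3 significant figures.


Approach: apply soil-water budget scheduling, SMD = (FC-theta)/100*depth*1000; ETc = ET0*Kc; interval = SMD/ETc.
Step 1 — soil moisture deficit:
  SMD = (36.8 - 35.0)/100 * 0.655 * 1000 = 11.790 mm
Step 2 — daily crop ET (ETc = ET0*Kc):
  ETc = 4.81 * 0.633 = 3.0447 mm/day
Step 3 — irrigation interval (SMD/ETc):
  interval = 11.790 / 3.0447 = 3.87 days
Therefore the irrigation interval = 3.87 days.


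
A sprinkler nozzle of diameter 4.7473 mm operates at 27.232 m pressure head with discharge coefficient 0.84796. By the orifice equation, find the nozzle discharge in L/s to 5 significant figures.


Approach: apply the orifice equation, Q = Cd*A*sqrt(2*g*h), A = pi*(d/2)^2.
A = pi*(4.7473e-3/2)^2 = 1.770041e-05 m^2
Q = 0.84796 * 1.770041e-05 * sqrt(2*9.81*27.232) * 1000 = 0.34693 L/s
Therefore the nozzle discharge = 0.34693 L/s.


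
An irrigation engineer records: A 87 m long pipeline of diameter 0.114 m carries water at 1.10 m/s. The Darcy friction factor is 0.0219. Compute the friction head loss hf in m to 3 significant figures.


Approach: apply the Darcy-Weisbach equation, hf = f*(L/D)*(v^2/(2g)).
hf = 0.0219 * (87/0.114) * (1.10^2 / (2*9.81))
hf = 1.03 m
Therefore the friction head loss hf = 1.03 m.


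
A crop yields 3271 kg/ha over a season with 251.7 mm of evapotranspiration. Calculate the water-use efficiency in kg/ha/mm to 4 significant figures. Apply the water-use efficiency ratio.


Approach: apply the water-use efficiency ratio, WUE = yield/ET.
WUE = 3271 / 251.7 = 13.00 kg/ha/mm
Therefore the water-use efficiency = 13.00 kg/ha/mm.


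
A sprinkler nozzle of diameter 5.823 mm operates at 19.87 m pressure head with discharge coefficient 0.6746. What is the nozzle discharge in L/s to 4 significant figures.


Approach: apply the orifice equation, Q = Cd*A*sqrt(2*g*h), A = pi*(d/2)^2.
A = pi*(5.823e-3/2)^2 = 2.66308e-05 m^2
Q = 0.6746 * 2.66308e-05 * sqrt(2*9.81*19.87) * 1000 = 0.3547 L/s
Therefore the nozzle discharge = 0.3547 L/s.


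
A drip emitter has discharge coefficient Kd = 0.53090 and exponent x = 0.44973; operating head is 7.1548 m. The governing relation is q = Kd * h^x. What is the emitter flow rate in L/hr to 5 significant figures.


q = 0.53090 * 7.1548^0.44973 = 1.2863 L/hr
Therefore the emitter flow rate = 1.2863 L/hr.


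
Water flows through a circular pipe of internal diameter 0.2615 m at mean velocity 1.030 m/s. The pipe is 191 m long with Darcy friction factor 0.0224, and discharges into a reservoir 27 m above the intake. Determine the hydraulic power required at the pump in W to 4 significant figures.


Approach: apply continuity + Darcy-Weisbach + hydraulic power, Q = A*v; hf = f*(L/D)*(v^2/(2g)); H = static + hf; P = rho*g*Q*H.
Step 1 — flow rate (continuity, Q = A*v):
  A = pi*(0.2615/2)^2 = 0.0537073 m^2
  Q = 0.0537073 * 1.030 = 0.0553185 m^3/s
Step 2 — friction head loss (Darcy-Weisbach):
  hf = 0.0224 * (191/0.2615) * (1.030^2 / (2*9.81))
  hf = 0.884678 m
Step 3 — total head: H = 27 + 0.884678 = 27.8847 m
Step 4 — hydraulic power (P = rho*g*Q*H):
  P = 1000 * 9.81 * 0.0553185 * 27.8847 = 15130 W
Therefore the hydraulic power required at the pump = 15130 W.


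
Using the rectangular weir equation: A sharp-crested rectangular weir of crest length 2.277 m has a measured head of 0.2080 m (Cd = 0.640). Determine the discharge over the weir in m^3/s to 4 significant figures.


Approach: apply the rectangular weir equation, Q = (2/3)*Cd*L*sqrt(2g)*H^1.5.
Q = (2/3)*0.640*2.277*sqrt(2*9.81)*0.2080^1.5 = 0.4082 m^3/s
Therefore the discharge over the weir = 0.4082 m^3/s.


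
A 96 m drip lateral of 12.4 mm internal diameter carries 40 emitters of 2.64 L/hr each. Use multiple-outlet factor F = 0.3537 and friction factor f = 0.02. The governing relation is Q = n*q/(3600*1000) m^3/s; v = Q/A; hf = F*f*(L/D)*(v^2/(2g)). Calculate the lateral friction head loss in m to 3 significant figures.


Q = 40*2.64/(3600*1000) = 2.9333e-05 m^3/s
A = pi*(12.4e-3/2)^2 = 1.2076e-04 m^2, so v = Q/A = 0.24290 m/s
hf = 0.3537*0.02*(96/0.0124)*(0.24290^2/(2*9.81)) = 0.165 m
Therefore the lateral friction head loss = 0.165 m.


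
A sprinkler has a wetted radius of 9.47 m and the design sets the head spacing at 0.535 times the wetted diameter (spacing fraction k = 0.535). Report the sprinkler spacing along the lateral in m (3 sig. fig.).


Approach: apply the sprinkler spacing rule (spacing as a fraction of wetted diameter), S = k*(2*R).
S = 0.535 * (2 * 9.47) = 10.1 m
Therefore the sprinkler spacing along the lateral = 10.1 m.


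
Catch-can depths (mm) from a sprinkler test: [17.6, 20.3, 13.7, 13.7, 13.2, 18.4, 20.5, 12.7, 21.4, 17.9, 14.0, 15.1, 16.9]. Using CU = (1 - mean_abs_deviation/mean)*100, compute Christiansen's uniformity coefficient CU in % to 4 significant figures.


mean = 16.5692 mm
mean |d_i - mean| = 2.61775 mm
CU = (1 - 2.61775/16.5692)*100 = 84.20 %
Therefore Christiansen's uniformity coefficient CU = 84.20 %.


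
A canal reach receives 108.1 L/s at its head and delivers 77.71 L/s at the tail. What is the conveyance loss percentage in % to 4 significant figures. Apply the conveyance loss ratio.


Approach: apply the conveyance loss ratio, loss% = ((Q_head - Q_tail)/Q_head)*100.
loss = ((108.1 - 77.71)/108.1)*100 = 28.11 %
Therefore the conveyance loss percentage = 28.11 %.


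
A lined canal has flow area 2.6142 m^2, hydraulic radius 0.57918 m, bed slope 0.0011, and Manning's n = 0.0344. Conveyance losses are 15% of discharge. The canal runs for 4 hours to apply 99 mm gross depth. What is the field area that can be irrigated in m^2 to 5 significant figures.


Approach: apply Manning's equation with a conveyance and depth budget, Q = (1/n)*A*R^(2/3)*S^(1/2); Q_field = Q*(1-loss); Area = Q_field*t/(d/1000).
Step 1 — canal discharge (Manning's equation):
  Q = (1/0.0344) * 2.6142 * 0.57918^(2/3) * 0.0011^(1/2) = 1.751267 m^3/s
Step 2 — delivered flow: Q_field = 1.751267*(1 - 15/100) = 1.488577 m^3/s
Step 3 — volume delivered: V = 1.488577 * 4*3600 = 21435.51 m^3
Step 4 — area served: A = V / (depth/1000) = 21435.51 / 0.099 = 216520 m^2
Therefore the field area that can be irrigated = 216520 m^2.


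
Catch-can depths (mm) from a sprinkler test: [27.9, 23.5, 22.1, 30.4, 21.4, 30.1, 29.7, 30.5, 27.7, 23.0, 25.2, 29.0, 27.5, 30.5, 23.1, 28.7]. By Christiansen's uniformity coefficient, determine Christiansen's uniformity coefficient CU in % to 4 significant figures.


Approach: apply Christiansen's uniformity coefficient, CU = (1 - mean_abs_deviation/mean)*100.
mean = 26.8938 mm
mean |d_i - mean| = 2.88281 mm
CU = (1 - 2.88281/26.8938)*100 = 89.28 %
Therefore Christiansen's uniformity coefficient CU = 89.28 %.


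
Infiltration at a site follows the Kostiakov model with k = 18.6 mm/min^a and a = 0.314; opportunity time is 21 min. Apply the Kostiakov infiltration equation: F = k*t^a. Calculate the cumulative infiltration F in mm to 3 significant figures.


F = 18.6 * 21^0.314 = 48.4 mm
Therefore the cumulative infiltration F = 48.4 mm.


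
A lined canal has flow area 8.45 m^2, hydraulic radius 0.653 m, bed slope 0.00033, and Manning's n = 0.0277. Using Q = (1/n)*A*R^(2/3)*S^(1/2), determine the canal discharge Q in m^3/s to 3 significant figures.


Q = (1/0.0277) * 8.45 * 0.653^(2/3) * 0.00033^(1/2) = 4.17 m^3/s
Therefore the canal discharge Q = 4.17 m^3/s.


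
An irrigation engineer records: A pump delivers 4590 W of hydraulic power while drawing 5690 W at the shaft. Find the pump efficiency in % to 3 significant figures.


Approach: apply the efficiency ratio, eta = (P_out/P_in)*100.
eta = (4590 / 5690) * 100 = 80.7 %
Therefore the pump efficiency = 80.7 %.


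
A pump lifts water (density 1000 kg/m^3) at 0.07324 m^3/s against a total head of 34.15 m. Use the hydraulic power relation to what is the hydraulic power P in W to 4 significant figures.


Approach: apply the hydraulic power relation, P = rho*g*Q*H.
P = 1000 * 9.81 * 0.07324 * 34.15 = 24540 W
Therefore the hydraulic power P = 24540 W.


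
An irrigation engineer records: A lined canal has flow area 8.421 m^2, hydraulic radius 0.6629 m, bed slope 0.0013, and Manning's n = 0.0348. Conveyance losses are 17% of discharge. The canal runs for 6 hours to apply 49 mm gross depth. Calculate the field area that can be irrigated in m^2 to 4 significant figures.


Approach: apply Manning's equation with a conveyance and depth budget, Q = (1/n)*A*R^(2/3)*S^(1/2); Q_field = Q*(1-loss); Area = Q_field*t/(d/1000).
Step 1 — canal discharge (Manning's equation):
  Q = (1/0.0348) * 8.421 * 0.6629^(2/3) * 0.0013^(1/2) = 6.63317 m^3/s
Step 2 — delivered flow: Q_field = 6.63317*(1 - 17/100) = 5.50554 m^3/s
Step 3 — volume delivered: V = 5.50554 * 6*3600 = 118920 m^3
Step 4 — area served: A = V / (depth/1000) = 118920 / 0.049 = 2427000 m^2
Therefore the field area that can be irrigated = 2427000 m^2.


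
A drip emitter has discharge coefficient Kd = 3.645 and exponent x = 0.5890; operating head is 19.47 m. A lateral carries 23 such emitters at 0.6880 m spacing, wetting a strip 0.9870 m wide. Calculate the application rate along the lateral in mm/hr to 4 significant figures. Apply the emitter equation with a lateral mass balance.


Approach: apply the emitter equation with a lateral mass balance, q = Kd*h^x; Q = n*q; rate = Q/(n*spacing*width).
Step 1 — single emitter flow (q = Kd*h^x):
  q = 3.645 * 19.47^0.5890 = 20.9476 L/hr
Step 2 — total lateral flow: Q = 23 * 20.9476 = 481.795 L/hr
Step 3 — wetted area: A = 23 * 0.6880 * 0.9870 = 15.6183 m^2
Step 4 — application rate: Q/A = 481.795/15.6183 = 30.85 mm/hr
Therefore the application rate along the lateral = 30.85 mm/hr.


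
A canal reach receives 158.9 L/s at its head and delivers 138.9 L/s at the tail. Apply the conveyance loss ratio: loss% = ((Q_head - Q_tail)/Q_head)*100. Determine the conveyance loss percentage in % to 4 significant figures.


loss = ((158.9 - 138.9)/158.9)*100 = 12.59 %
Therefore the conveyance loss percentage = 12.59 %.
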